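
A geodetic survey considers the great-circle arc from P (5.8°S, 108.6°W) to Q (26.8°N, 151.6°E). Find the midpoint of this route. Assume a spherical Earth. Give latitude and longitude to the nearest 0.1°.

≈ (16.0°N, 154.8°W)

Write both endpoints as unit vectors p₁, p₂ with components (cos φ cos λ, cos φ sin λ, sin φ).
The central angle between the endpoints is δ = arccos(p₁·p₂) ≈ 1.769 rad (101.3°).
Interpolate at f = 1/2 with slerp weights a = sin((1−f)δ)/sin δ ≈ 0.789, b = sin(fδ)/sin δ ≈ 0.789.
p = a·p₁ + b·p₂ ≈ (-0.870, -0.409, 0.276); φ = arcsin(p_z) ≈ 16.02°, λ = atan2(p_y, p_x) ≈ -154.82°.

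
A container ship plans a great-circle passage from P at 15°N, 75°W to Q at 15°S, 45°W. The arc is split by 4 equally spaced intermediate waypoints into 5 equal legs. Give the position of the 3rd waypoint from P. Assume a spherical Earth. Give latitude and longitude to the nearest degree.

Write both endpoints as unit vectors p₁, p₂ with components (cos φ cos λ, cos φ sin λ, sin φ).
The central angle between the endpoints is δ = arccos(p₁·p₂) ≈ 0.736 rad (42.2°).
Interpolate at f = 3/5 with slerp weights a = sin((1−f)δ)/sin δ ≈ 0.432, b = sin(fδ)/sin δ ≈ 0.637.
p = a·p₁ + b·p₂ ≈ (0.543, -0.838, -0.053); φ = arcsin(p_z) ≈ -3.03°, λ = atan2(p_y, p_x) ≈ -57.07°.

≈ 3°S, 57°W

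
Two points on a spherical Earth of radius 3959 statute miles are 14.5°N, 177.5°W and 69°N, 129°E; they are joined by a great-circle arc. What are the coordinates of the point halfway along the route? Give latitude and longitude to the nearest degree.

≈ 44°N, 169°E

Write both endpoints as unit vectors p₁, p₂ with components (cos φ cos λ, cos φ sin λ, sin φ).
The central angle between the endpoints is δ = arccos(p₁·p₂) ≈ 1.115 rad (63.9°).
Interpolate at f = 1/2 with slerp weights a = sin((1−f)δ)/sin δ ≈ 0.589, b = sin(fδ)/sin δ ≈ 0.589.
p = a·p₁ + b·p₂ ≈ (-0.703, 0.139, 0.698); φ = arcsin(p_z) ≈ 44.24°, λ = atan2(p_y, p_x) ≈ 168.80°.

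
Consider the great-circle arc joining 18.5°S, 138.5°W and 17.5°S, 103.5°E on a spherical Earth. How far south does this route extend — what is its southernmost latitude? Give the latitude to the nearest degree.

≈ 32°S

The great circle lies in the plane with unit normal n̂ = (p₁ × p₂)/|p₁ × p₂|.
Here n̂_z ≈ -0.846; the vertex latitude is φ_max = arccos|n̂_z| ≈ 32.3°.
Check via Clairaut: cos φ_max = |cos φ₁| · sin C = cos(18.5°)·sin(116.9°) ≈ 0.846, again giving ≈ 32.3°.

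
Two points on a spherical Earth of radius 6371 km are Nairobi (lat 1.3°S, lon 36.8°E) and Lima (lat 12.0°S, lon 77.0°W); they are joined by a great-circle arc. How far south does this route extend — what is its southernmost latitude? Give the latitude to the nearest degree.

The great circle lies in the plane with unit normal n̂ = (p₁ × p₂)/|p₁ × p₂|.
Here n̂_z ≈ -0.972; the vertex latitude is φ_max = arccos|n̂_z| ≈ 13.7°.
Check via Clairaut: cos φ_max = |cos φ₁| · sin C = cos(1.3°)·sin(103.6°) ≈ 0.972, again giving ≈ 13.7°.

≈ 14°S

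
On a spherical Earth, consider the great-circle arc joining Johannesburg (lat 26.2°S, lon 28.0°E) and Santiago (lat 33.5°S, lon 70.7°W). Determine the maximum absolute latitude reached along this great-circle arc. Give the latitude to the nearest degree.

The great circle lies in the plane with unit normal n̂ = (p₁ × p₂)/|p₁ × p₂|.
Here n̂_z ≈ -0.746; the vertex latitude is φ_max = arccos|n̂_z| ≈ 41.8°.

≈ 42°S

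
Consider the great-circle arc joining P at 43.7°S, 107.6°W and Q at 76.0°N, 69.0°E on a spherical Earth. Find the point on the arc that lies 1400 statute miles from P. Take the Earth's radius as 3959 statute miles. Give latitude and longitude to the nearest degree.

Convert each endpoint to a unit vector on the sphere (x = cos φ cos λ, y = cos φ sin λ, z = sin φ).
The central angle between the endpoints is δ = arccos(p₁·p₂) ≈ 2.577 rad (147.7°). The total great-circle distance is δ·R ≈ 2.577 × 3959 ≈ 10203 mi, so the target fraction is f = 1400/10203 ≈ 0.137.
Interpolate at f ≈ 0.137 with slerp weights a = sin((1−f)δ)/sin δ ≈ 1.485, b = sin(fδ)/sin δ ≈ 0.647.
p = a·p₁ + b·p₂ ≈ (-0.269, -0.877, -0.398); φ = arcsin(p_z) ≈ -23.44°, λ = atan2(p_y, p_x) ≈ -107.02°.

≈ 23°S, 107°W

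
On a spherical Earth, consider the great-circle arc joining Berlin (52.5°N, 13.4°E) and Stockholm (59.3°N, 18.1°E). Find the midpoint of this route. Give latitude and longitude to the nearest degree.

≈ 56°N, 16°E

Convert each endpoint to a unit vector on the sphere (x = cos φ cos λ, y = cos φ sin λ, z = sin φ).
The central angle between the endpoints is δ = arccos(p₁·p₂) ≈ 0.127 rad (7.3°).
Interpolate at f = 1/2 with slerp weights a = sin((1−f)δ)/sin δ ≈ 0.501, b = sin(fδ)/sin δ ≈ 0.501.
p = a·p₁ + b·p₂ ≈ (0.540, 0.150, 0.828); φ = arcsin(p_z) ≈ 55.92°, λ = atan2(p_y, p_x) ≈ 15.54°.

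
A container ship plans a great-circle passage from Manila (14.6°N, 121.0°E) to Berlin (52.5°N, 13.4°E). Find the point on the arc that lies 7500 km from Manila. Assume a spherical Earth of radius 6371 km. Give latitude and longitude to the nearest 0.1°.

The haversine formula gives a central angle δ ≈ 1.549 rad (88.7°) between the endpoints. The total great-circle distance is δ·R ≈ 1.549 × 6371 ≈ 9868 km, so the target fraction is f = 7500/9868 ≈ 0.760.
Interpolate at f ≈ 0.760 with slerp weights a = sin((1−f)δ)/sin δ ≈ 0.363, b = sin(fδ)/sin δ ≈ 0.924.
p = a·p₁ + b·p₂ ≈ (0.366, 0.432, 0.824); φ = arcsin(p_z) ≈ 55.53°, λ = atan2(p_y, p_x) ≈ 49.71°.

≈ (55.5°N, 49.7°E)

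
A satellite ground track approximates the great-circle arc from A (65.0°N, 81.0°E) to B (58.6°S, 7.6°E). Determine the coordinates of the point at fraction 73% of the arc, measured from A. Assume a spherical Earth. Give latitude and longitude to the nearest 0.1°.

≈ (25.6°S, 29.9°E)

Convert each endpoint to a unit vector on the sphere (x = cos φ cos λ, y = cos φ sin λ, z = sin φ).
The central angle between the endpoints is δ = arccos(p₁·p₂) ≈ 2.361 rad (135.3°).
Interpolate at f = 0.73 with slerp weights a = sin((1−f)δ)/sin δ ≈ 0.846, b = sin(fδ)/sin δ ≈ 1.405.
p = a·p₁ + b·p₂ ≈ (0.781, 0.450, -0.432); φ = arcsin(p_z) ≈ -25.61°, λ = atan2(p_y, p_x) ≈ 29.93°.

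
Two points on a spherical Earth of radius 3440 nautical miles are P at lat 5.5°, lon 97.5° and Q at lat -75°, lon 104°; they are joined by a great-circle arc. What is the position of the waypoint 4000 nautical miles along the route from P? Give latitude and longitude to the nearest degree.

≈ lat -61°, lon 101°

Convert each endpoint to a unit vector on the sphere (x = cos φ cos λ, y = cos φ sin λ, z = sin φ).
The central angle between the endpoints is δ = arccos(p₁·p₂) ≈ 1.407 rad (80.6°). The total great-circle distance is δ·R ≈ 1.407 × 3440 ≈ 4839 nmi, so the target fraction is f = 4000/4839 ≈ 0.827.
Interpolate at f ≈ 0.827 with slerp weights a = sin((1−f)δ)/sin δ ≈ 0.245, b = sin(fδ)/sin δ ≈ 0.930.
p = a·p₁ + b·p₂ ≈ (-0.090, 0.475, -0.875); φ = arcsin(p_z) ≈ -61.08°, λ = atan2(p_y, p_x) ≈ 100.73°.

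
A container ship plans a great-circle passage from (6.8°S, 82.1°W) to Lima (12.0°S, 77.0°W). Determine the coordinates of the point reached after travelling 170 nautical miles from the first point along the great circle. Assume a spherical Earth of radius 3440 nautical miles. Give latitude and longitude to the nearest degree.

≈ (9°S, 80°W)

From cos δ = sin φ₁ sin φ₂ + cos φ₁ cos φ₂ cos Δλ, the central angle is δ ≈ 0.126 rad (7.2°). The total great-circle distance is δ·R ≈ 0.126 × 3440 ≈ 434 nmi, so the target fraction is f = 170/434 ≈ 0.391.
Interpolate at f ≈ 0.391 with slerp weights a = sin((1−f)δ)/sin δ ≈ 0.610, b = sin(fδ)/sin δ ≈ 0.392.
p = a·p₁ + b·p₂ ≈ (0.170, -0.973, -0.154); φ = arcsin(p_z) ≈ -8.84°, λ = atan2(p_y, p_x) ≈ -80.12°.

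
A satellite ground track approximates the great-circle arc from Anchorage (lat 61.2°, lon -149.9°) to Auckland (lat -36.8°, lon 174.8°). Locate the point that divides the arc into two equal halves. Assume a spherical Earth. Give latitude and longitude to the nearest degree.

≈ lat 13°, lon -172°

The haversine formula gives a central angle δ ≈ 1.782 rad (102.1°) between the endpoints.
Interpolate at f = 1/2 with slerp weights a = sin((1−f)δ)/sin δ ≈ 0.796, b = sin(fδ)/sin δ ≈ 0.796.
p = a·p₁ + b·p₂ ≈ (-0.966, -0.134, 0.221); φ = arcsin(p_z) ≈ 12.74°, λ = atan2(p_y, p_x) ≈ -172.07°.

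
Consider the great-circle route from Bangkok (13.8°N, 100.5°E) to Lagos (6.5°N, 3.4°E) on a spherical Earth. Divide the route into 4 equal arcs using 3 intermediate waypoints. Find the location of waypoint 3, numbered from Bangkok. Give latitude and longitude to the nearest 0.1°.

≈ 11.8°N, 26.9°E

Convert each endpoint to a unit vector on the sphere (x = cos φ cos λ, y = cos φ sin λ, z = sin φ).
The central angle between the endpoints is δ = arccos(p₁·p₂) ≈ 1.663 rad (95.3°).
Interpolate at f = 3/4 with slerp weights a = sin((1−f)δ)/sin δ ≈ 0.406, b = sin(fδ)/sin δ ≈ 0.952.
p = a·p₁ + b·p₂ ≈ (0.873, 0.443, 0.205); φ = arcsin(p_z) ≈ 11.80°, λ = atan2(p_y, p_x) ≈ 26.94°.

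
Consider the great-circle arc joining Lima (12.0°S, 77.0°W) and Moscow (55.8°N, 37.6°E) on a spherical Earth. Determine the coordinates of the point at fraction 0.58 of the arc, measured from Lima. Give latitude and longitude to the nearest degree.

≈ 41°N, 35°W

Convert each endpoint to a unit vector on the sphere (x = cos φ cos λ, y = cos φ sin λ, z = sin φ).
The central angle between the endpoints is δ = arccos(p₁·p₂) ≈ 1.983 rad (113.6°).
Interpolate at f = 0.58 with slerp weights a = sin((1−f)δ)/sin δ ≈ 0.808, b = sin(fδ)/sin δ ≈ 0.996.
p = a·p₁ + b·p₂ ≈ (0.621, -0.428, 0.656); φ = arcsin(p_z) ≈ 41.01°, λ = atan2(p_y, p_x) ≈ -34.56°.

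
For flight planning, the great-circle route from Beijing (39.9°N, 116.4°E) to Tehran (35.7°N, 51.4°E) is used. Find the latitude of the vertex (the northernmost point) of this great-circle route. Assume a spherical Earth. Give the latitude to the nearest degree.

The great circle lies in the plane with unit normal n̂ = (p₁ × p₂)/|p₁ × p₂|.
Here n̂_z ≈ -0.733; the vertex latitude is φ_max = arccos|n̂_z| ≈ 42.9°.
Check via Clairaut: cos φ_max = |cos φ₁| · sin C = cos(39.9°)·sin(72.8°) ≈ 0.733, again giving ≈ 42.9°.

≈ 43°N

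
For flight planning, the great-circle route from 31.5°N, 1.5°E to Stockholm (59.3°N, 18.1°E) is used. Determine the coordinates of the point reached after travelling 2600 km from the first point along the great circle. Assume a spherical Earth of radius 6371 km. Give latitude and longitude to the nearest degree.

≈ 53°N, 13°E

Write both endpoints as unit vectors p₁, p₂ with components (cos φ cos λ, cos φ sin λ, sin φ).
The central angle between the endpoints is δ = arccos(p₁·p₂) ≈ 0.523 rad (30.0°). The total great-circle distance is δ·R ≈ 0.523 × 6371 ≈ 3331 km, so the target fraction is f = 2600/3331 ≈ 0.781.
Interpolate at f ≈ 0.781 with slerp weights a = sin((1−f)δ)/sin δ ≈ 0.229, b = sin(fδ)/sin δ ≈ 0.795.
p = a·p₁ + b·p₂ ≈ (0.581, 0.131, 0.803); φ = arcsin(p_z) ≈ 53.44°, λ = atan2(p_y, p_x) ≈ 12.72°.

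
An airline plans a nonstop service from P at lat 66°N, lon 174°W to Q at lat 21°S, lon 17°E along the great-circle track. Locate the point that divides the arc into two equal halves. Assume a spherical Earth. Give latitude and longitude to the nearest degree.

≈ lat 46°N, lon 25°E

Write both endpoints as unit vectors p₁, p₂ with components (cos φ cos λ, cos φ sin λ, sin φ).
The central angle between the endpoints is δ = arccos(p₁·p₂) ≈ 2.346 rad (134.4°).
Interpolate at f = 1/2 with slerp weights a = sin((1−f)δ)/sin δ ≈ 1.291, b = sin(fδ)/sin δ ≈ 1.291.
p = a·p₁ + b·p₂ ≈ (0.631, 0.298, 0.717); φ = arcsin(p_z) ≈ 45.80°, λ = atan2(p_y, p_x) ≈ 25.26°.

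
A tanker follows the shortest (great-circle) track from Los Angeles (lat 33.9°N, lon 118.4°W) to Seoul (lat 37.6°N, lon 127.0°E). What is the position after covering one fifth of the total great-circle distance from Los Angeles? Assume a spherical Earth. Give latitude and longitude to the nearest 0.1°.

≈ lat 44.7°N, lon 135.9°W

Convert each endpoint to a unit vector on the sphere (x = cos φ cos λ, y = cos φ sin λ, z = sin φ).
The central angle between the endpoints is δ = arccos(p₁·p₂) ≈ 1.504 rad (86.2°).
Interpolate at f = 1/5 with slerp weights a = sin((1−f)δ)/sin δ ≈ 0.935, b = sin(fδ)/sin δ ≈ 0.297.
p = a·p₁ + b·p₂ ≈ (-0.511, -0.495, 0.703); φ = arcsin(p_z) ≈ 44.66°, λ = atan2(p_y, p_x) ≈ -135.90°.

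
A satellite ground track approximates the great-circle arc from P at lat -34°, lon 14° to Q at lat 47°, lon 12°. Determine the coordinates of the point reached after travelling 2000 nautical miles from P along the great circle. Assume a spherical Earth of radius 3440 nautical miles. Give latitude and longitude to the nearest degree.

≈ lat -1°, lon 13°

From cos δ = sin φ₁ sin φ₂ + cos φ₁ cos φ₂ cos Δλ, the central angle is δ ≈ 1.414 rad (81.0°). The total great-circle distance is δ·R ≈ 1.414 × 3440 ≈ 4864 nmi, so the target fraction is f = 2000/4864 ≈ 0.411.
Interpolate at f ≈ 0.411 with slerp weights a = sin((1−f)δ)/sin δ ≈ 0.749, b = sin(fδ)/sin δ ≈ 0.556.
p = a·p₁ + b·p₂ ≈ (0.973, 0.229, -0.012); φ = arcsin(p_z) ≈ -0.70°, λ = atan2(p_y, p_x) ≈ 13.24°.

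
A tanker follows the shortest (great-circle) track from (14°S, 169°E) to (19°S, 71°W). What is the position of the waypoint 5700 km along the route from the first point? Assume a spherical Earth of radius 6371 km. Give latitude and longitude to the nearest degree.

≈ (30°S, 138°W)

The haversine formula gives a central angle δ ≈ 1.961 rad (112.3°) between the endpoints. The total great-circle distance is δ·R ≈ 1.961 × 6371 ≈ 12491 km, so the target fraction is f = 5700/12491 ≈ 0.456.
Interpolate at f ≈ 0.456 with slerp weights a = sin((1−f)δ)/sin δ ≈ 0.946, b = sin(fδ)/sin δ ≈ 0.843.
p = a·p₁ + b·p₂ ≈ (-0.642, -0.579, -0.503); φ = arcsin(p_z) ≈ -30.23°, λ = atan2(p_y, p_x) ≈ -137.95°.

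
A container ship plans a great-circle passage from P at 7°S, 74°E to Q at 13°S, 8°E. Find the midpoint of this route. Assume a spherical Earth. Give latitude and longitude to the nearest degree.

Convert each endpoint to a unit vector on the sphere (x = cos φ cos λ, y = cos φ sin λ, z = sin φ).
The central angle between the endpoints is δ = arccos(p₁·p₂) ≈ 1.136 rad (65.1°).
Interpolate at f = 1/2 with slerp weights a = sin((1−f)δ)/sin δ ≈ 0.593, b = sin(fδ)/sin δ ≈ 0.593.
p = a·p₁ + b·p₂ ≈ (0.735, 0.646, -0.206); φ = arcsin(p_z) ≈ -11.87°, λ = atan2(p_y, p_x) ≈ 41.34°.

≈ 12°S, 41°E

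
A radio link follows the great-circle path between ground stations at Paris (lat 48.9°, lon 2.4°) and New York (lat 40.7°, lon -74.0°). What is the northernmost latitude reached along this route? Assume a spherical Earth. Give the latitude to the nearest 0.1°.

The great circle lies in the plane with unit normal n̂ = (p₁ × p₂)/|p₁ × p₂|.
Here n̂_z ≈ -0.610; the vertex latitude is φ_max = arccos|n̂_z| ≈ 52.4°.

≈ 52.4°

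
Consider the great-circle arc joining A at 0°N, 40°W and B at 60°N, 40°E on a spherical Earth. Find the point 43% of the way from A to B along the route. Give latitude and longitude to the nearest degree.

From cos δ = sin φ₁ sin φ₂ + cos φ₁ cos φ₂ cos Δλ, the central angle is δ ≈ 1.484 rad (85.0°).
Interpolate at f = 0.43 with slerp weights a = sin((1−f)δ)/sin δ ≈ 0.751, b = sin(fδ)/sin δ ≈ 0.598.
p = a·p₁ + b·p₂ ≈ (0.805, -0.291, 0.518); φ = arcsin(p_z) ≈ 31.18°, λ = atan2(p_y, p_x) ≈ -19.87°.

≈ 31°N, 20°W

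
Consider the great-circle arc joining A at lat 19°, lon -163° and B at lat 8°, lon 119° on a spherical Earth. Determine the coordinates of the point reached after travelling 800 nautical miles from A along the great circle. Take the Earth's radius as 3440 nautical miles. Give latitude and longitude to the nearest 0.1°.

Write both endpoints as unit vectors p₁, p₂ with components (cos φ cos λ, cos φ sin λ, sin φ).
The central angle between the endpoints is δ = arccos(p₁·p₂) ≈ 1.328 rad (76.1°). The total great-circle distance is δ·R ≈ 1.328 × 3440 ≈ 4570 nmi, so the target fraction is f = 800/4570 ≈ 0.175.
Interpolate at f ≈ 0.175 with slerp weights a = sin((1−f)δ)/sin δ ≈ 0.916, b = sin(fδ)/sin δ ≈ 0.237.
p = a·p₁ + b·p₂ ≈ (-0.942, -0.048, 0.331); φ = arcsin(p_z) ≈ 19.35°, λ = atan2(p_y, p_x) ≈ -177.11°.

≈ lat 19.3°, lon -177.1°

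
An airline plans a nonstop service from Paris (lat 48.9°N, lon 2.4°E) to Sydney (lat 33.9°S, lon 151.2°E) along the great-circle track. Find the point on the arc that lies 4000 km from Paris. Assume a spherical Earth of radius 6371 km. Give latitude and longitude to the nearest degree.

Convert each endpoint to a unit vector on the sphere (x = cos φ cos λ, y = cos φ sin λ, z = sin φ).
The central angle between the endpoints is δ = arccos(p₁·p₂) ≈ 2.662 rad (152.5°). The total great-circle distance is δ·R ≈ 2.662 × 6371 ≈ 16957 km, so the target fraction is f = 4000/16957 ≈ 0.236.
Interpolate at f ≈ 0.236 with slerp weights a = sin((1−f)δ)/sin δ ≈ 1.938, b = sin(fδ)/sin δ ≈ 1.272.
p = a·p₁ + b·p₂ ≈ (0.347, 0.562, 0.751); φ = arcsin(p_z) ≈ 48.65°, λ = atan2(p_y, p_x) ≈ 58.28°.

≈ lat 49°N, lon 58°E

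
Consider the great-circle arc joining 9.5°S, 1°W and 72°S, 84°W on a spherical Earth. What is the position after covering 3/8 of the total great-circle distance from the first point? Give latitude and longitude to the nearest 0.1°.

The haversine formula gives a central angle δ ≈ 1.375 rad (78.8°) between the endpoints.
Interpolate at f = 3/8 with slerp weights a = sin((1−f)δ)/sin δ ≈ 0.772, b = sin(fδ)/sin δ ≈ 0.503.
p = a·p₁ + b·p₂ ≈ (0.778, -0.168, -0.606); φ = arcsin(p_z) ≈ -37.28°, λ = atan2(p_y, p_x) ≈ -12.17°.

≈ 37.3°S, 12.2°W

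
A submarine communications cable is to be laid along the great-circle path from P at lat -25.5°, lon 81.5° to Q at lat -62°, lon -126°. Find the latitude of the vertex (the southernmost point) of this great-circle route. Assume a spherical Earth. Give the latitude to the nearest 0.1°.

The great circle lies in the plane with unit normal n̂ = (p₁ × p₂)/|p₁ × p₂|.
Here n̂_z ≈ +0.196; the vertex latitude is φ_max = arccos|n̂_z| ≈ 78.7°.
Check via Clairaut: cos φ_max = |cos φ₁| · sin C = cos(25.5°)·sin(167.5°) ≈ 0.196, again giving ≈ 78.7°.

≈ -78.7°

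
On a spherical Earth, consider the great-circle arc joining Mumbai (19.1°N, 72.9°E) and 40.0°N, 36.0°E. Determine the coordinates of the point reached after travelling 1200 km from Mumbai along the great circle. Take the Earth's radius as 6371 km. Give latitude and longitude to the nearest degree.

Convert each endpoint to a unit vector on the sphere (x = cos φ cos λ, y = cos φ sin λ, z = sin φ).
The central angle between the endpoints is δ = arccos(p₁·p₂) ≈ 0.661 rad (37.9°). The total great-circle distance is δ·R ≈ 0.661 × 6371 ≈ 4213 km, so the target fraction is f = 1200/4213 ≈ 0.285.
Interpolate at f ≈ 0.285 with slerp weights a = sin((1−f)δ)/sin δ ≈ 0.742, b = sin(fδ)/sin δ ≈ 0.305.
p = a·p₁ + b·p₂ ≈ (0.395, 0.807, 0.439); φ = arcsin(p_z) ≈ 26.02°, λ = atan2(p_y, p_x) ≈ 63.92°.

≈ 26°N, 64°E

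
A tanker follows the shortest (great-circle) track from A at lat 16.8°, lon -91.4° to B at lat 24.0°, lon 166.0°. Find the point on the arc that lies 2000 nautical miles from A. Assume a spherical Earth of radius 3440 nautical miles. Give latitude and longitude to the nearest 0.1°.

Write both endpoints as unit vectors p₁, p₂ with components (cos φ cos λ, cos φ sin λ, sin φ).
The central angle between the endpoints is δ = arccos(p₁·p₂) ≈ 1.644 rad (94.2°). The total great-circle distance is δ·R ≈ 1.644 × 3440 ≈ 5656 nmi, so the target fraction is f = 2000/5656 ≈ 0.354.
Interpolate at f ≈ 0.354 with slerp weights a = sin((1−f)δ)/sin δ ≈ 0.876, b = sin(fδ)/sin δ ≈ 0.551.
p = a·p₁ + b·p₂ ≈ (-0.509, -0.717, 0.477); φ = arcsin(p_z) ≈ 28.50°, λ = atan2(p_y, p_x) ≈ -125.36°.

≈ lat 28.5°, lon -125.4°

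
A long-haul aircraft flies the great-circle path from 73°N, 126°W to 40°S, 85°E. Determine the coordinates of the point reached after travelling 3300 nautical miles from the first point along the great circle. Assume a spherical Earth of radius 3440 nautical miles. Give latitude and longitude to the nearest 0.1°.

≈ 46.7°N, 106.8°E

From cos δ = sin φ₁ sin φ₂ + cos φ₁ cos φ₂ cos Δλ, the central angle is δ ≈ 2.509 rad (143.8°). The total great-circle distance is δ·R ≈ 2.509 × 3440 ≈ 8632 nmi, so the target fraction is f = 3300/8632 ≈ 0.382.
Interpolate at f ≈ 0.382 with slerp weights a = sin((1−f)δ)/sin δ ≈ 1.692, b = sin(fδ)/sin δ ≈ 1.385.
p = a·p₁ + b·p₂ ≈ (-0.198, 0.657, 0.727); φ = arcsin(p_z) ≈ 46.66°, λ = atan2(p_y, p_x) ≈ 106.79°.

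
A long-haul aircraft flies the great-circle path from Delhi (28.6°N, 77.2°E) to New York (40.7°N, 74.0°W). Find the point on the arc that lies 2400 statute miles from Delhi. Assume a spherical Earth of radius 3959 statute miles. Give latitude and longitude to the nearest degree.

≈ (59°N, 52°E)

Convert each endpoint to a unit vector on the sphere (x = cos φ cos λ, y = cos φ sin λ, z = sin φ).
The central angle between the endpoints is δ = arccos(p₁·p₂) ≈ 1.845 rad (105.7°). The total great-circle distance is δ·R ≈ 1.845 × 3959 ≈ 7306 mi, so the target fraction is f = 2400/7306 ≈ 0.329.
Interpolate at f ≈ 0.329 with slerp weights a = sin((1−f)δ)/sin δ ≈ 0.982, b = sin(fδ)/sin δ ≈ 0.592.
p = a·p₁ + b·p₂ ≈ (0.315, 0.410, 0.856); φ = arcsin(p_z) ≈ 58.90°, λ = atan2(p_y, p_x) ≈ 52.46°.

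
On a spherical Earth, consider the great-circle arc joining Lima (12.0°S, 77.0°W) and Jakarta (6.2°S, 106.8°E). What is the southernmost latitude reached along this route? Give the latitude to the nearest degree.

≈ 78°S

The great circle lies in the plane with unit normal n̂ = (p₁ × p₂)/|p₁ × p₂|.
Here n̂_z ≈ -0.202; the vertex latitude is φ_max = arccos|n̂_z| ≈ 78.3°.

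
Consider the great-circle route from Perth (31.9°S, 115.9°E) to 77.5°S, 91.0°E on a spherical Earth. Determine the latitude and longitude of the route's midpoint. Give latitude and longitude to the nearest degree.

Convert each endpoint to a unit vector on the sphere (x = cos φ cos λ, y = cos φ sin λ, z = sin φ).
The central angle between the endpoints is δ = arccos(p₁·p₂) ≈ 0.820 rad (47.0°).
Interpolate at f = 1/2 with slerp weights a = sin((1−f)δ)/sin δ ≈ 0.545, b = sin(fδ)/sin δ ≈ 0.545.
p = a·p₁ + b·p₂ ≈ (-0.204, 0.534, -0.820); φ = arcsin(p_z) ≈ -55.11°, λ = atan2(p_y, p_x) ≈ 110.92°.

≈ 55°S, 111°E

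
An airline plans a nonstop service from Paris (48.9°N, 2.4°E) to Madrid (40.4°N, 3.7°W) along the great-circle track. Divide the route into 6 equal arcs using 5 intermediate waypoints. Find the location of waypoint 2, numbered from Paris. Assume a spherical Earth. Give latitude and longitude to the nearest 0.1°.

Convert each endpoint to a unit vector on the sphere (x = cos φ cos λ, y = cos φ sin λ, z = sin φ).
The central angle between the endpoints is δ = arccos(p₁·p₂) ≈ 0.166 rad (9.5°).
Interpolate at f = 2/6 with slerp weights a = sin((1−f)δ)/sin δ ≈ 0.668, b = sin(fδ)/sin δ ≈ 0.335.
p = a·p₁ + b·p₂ ≈ (0.693, 0.002, 0.721); φ = arcsin(p_z) ≈ 46.10°, λ = atan2(p_y, p_x) ≈ 0.16°.

≈ 46.1°N, 0.2°E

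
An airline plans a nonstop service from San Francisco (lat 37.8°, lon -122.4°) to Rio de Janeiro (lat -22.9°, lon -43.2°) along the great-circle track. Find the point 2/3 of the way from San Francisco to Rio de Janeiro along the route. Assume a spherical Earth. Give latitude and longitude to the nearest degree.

≈ lat -1°, lon -68°

The haversine formula gives a central angle δ ≈ 1.673 rad (95.9°) between the endpoints.
Interpolate at f = 2/3 with slerp weights a = sin((1−f)δ)/sin δ ≈ 0.532, b = sin(fδ)/sin δ ≈ 0.903.
p = a·p₁ + b·p₂ ≈ (0.381, -0.924, -0.025); φ = arcsin(p_z) ≈ -1.45°, λ = atan2(p_y, p_x) ≈ -67.60°.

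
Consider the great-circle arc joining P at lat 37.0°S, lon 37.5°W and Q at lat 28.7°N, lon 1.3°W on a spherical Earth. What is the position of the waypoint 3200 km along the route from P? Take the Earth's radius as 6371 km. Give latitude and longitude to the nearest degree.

≈ lat 12°S, lon 22°W

The haversine formula gives a central angle δ ≈ 1.291 rad (74.0°) between the endpoints. The total great-circle distance is δ·R ≈ 1.291 × 6371 ≈ 8224 km, so the target fraction is f = 3200/8224 ≈ 0.389.
Interpolate at f ≈ 0.389 with slerp weights a = sin((1−f)δ)/sin δ ≈ 0.738, b = sin(fδ)/sin δ ≈ 0.501.
p = a·p₁ + b·p₂ ≈ (0.907, -0.369, -0.204); φ = arcsin(p_z) ≈ -11.75°, λ = atan2(p_y, p_x) ≈ -22.13°.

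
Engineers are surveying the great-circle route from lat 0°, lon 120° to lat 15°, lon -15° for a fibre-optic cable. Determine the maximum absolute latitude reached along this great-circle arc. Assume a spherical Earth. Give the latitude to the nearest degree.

≈ 21°

The great circle lies in the plane with unit normal n̂ = (p₁ × p₂)/|p₁ × p₂|.
Here n̂_z ≈ -0.935; the vertex latitude is φ_max = arccos|n̂_z| ≈ 20.8°.
Check via Clairaut: cos φ_max = |cos φ₁| · sin C = cos(0.0°)·sin(69.2°) ≈ 0.935, again giving ≈ 20.8°.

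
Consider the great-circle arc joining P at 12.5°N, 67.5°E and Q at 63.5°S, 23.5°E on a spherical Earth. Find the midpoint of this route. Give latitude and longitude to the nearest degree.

≈ 27°S, 54°E

Write both endpoints as unit vectors p₁, p₂ with components (cos φ cos λ, cos φ sin λ, sin φ).
The central angle between the endpoints is δ = arccos(p₁·p₂) ≈ 1.451 rad (83.1°).
Interpolate at f = 1/2 with slerp weights a = sin((1−f)δ)/sin δ ≈ 0.668, b = sin(fδ)/sin δ ≈ 0.668.
p = a·p₁ + b·p₂ ≈ (0.523, 0.722, -0.453); φ = arcsin(p_z) ≈ -26.96°, λ = atan2(p_y, p_x) ≈ 54.06°.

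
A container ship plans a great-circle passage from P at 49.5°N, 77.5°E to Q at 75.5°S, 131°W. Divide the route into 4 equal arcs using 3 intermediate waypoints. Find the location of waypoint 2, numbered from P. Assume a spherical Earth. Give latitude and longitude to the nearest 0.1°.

Convert each endpoint to a unit vector on the sphere (x = cos φ cos λ, y = cos φ sin λ, z = sin φ).
The central angle between the endpoints is δ = arccos(p₁·p₂) ≈ 2.645 rad (151.5°).
Interpolate at f = 2/4 with slerp weights a = sin((1−f)δ)/sin δ ≈ 2.034, b = sin(fδ)/sin δ ≈ 2.034.
p = a·p₁ + b·p₂ ≈ (-0.048, 0.905, -0.422); φ = arcsin(p_z) ≈ -24.99°, λ = atan2(p_y, p_x) ≈ 93.05°.

≈ 25.0°S, 93.0°E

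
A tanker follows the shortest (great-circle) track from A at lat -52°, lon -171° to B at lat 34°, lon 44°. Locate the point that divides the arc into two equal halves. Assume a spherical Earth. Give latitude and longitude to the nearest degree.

Convert each endpoint to a unit vector on the sphere (x = cos φ cos λ, y = cos φ sin λ, z = sin φ).
The central angle between the endpoints is δ = arccos(p₁·p₂) ≈ 2.604 rad (149.2°).
Interpolate at f = 1/2 with slerp weights a = sin((1−f)δ)/sin δ ≈ 1.881, b = sin(fδ)/sin δ ≈ 1.881.
p = a·p₁ + b·p₂ ≈ (-0.022, 0.902, -0.431); φ = arcsin(p_z) ≈ -25.50°, λ = atan2(p_y, p_x) ≈ 91.40°.

≈ lat -25°, lon 91°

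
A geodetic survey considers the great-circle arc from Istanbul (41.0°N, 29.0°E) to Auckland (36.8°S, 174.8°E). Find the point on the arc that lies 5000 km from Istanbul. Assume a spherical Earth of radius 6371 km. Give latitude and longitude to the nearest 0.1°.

Convert each endpoint to a unit vector on the sphere (x = cos φ cos λ, y = cos φ sin λ, z = sin φ).
The central angle between the endpoints is δ = arccos(p₁·p₂) ≈ 2.674 rad (153.2°). The total great-circle distance is δ·R ≈ 2.674 × 6371 ≈ 17038 km, so the target fraction is f = 5000/17038 ≈ 0.293.
Interpolate at f ≈ 0.293 with slerp weights a = sin((1−f)δ)/sin δ ≈ 2.108, b = sin(fδ)/sin δ ≈ 1.569.
p = a·p₁ + b·p₂ ≈ (0.141, 0.885, 0.443); φ = arcsin(p_z) ≈ 26.32°, λ = atan2(p_y, p_x) ≈ 80.98°.

≈ (26.3°N, 81.0°E)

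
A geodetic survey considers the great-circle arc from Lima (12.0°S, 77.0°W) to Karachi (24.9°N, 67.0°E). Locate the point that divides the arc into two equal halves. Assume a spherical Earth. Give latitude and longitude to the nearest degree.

≈ 20°N, 12°W

Convert each endpoint to a unit vector on the sphere (x = cos φ cos λ, y = cos φ sin λ, z = sin φ).
The central angle between the endpoints is δ = arccos(p₁·p₂) ≈ 2.507 rad (143.6°).
Interpolate at f = 1/2 with slerp weights a = sin((1−f)δ)/sin δ ≈ 1.603, b = sin(fδ)/sin δ ≈ 1.603.
p = a·p₁ + b·p₂ ≈ (0.921, -0.189, 0.342); φ = arcsin(p_z) ≈ 19.97°, λ = atan2(p_y, p_x) ≈ -11.62°.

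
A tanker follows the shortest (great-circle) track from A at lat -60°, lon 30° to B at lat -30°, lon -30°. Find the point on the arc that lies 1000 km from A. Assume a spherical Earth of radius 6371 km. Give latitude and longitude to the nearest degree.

From cos δ = sin φ₁ sin φ₂ + cos φ₁ cos φ₂ cos Δλ, the central angle is δ ≈ 0.864 rad (49.5°). The total great-circle distance is δ·R ≈ 0.864 × 6371 ≈ 5504 km, so the target fraction is f = 1000/5504 ≈ 0.182.
Interpolate at f ≈ 0.182 with slerp weights a = sin((1−f)δ)/sin δ ≈ 0.854, b = sin(fδ)/sin δ ≈ 0.206.
p = a·p₁ + b·p₂ ≈ (0.524, 0.125, -0.843); φ = arcsin(p_z) ≈ -57.41°, λ = atan2(p_y, p_x) ≈ 13.37°.

≈ lat -57°, lon 13°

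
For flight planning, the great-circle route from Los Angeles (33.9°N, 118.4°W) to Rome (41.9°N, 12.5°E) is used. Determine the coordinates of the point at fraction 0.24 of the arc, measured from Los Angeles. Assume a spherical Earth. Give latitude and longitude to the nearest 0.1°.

≈ 50.8°N, 98.9°W

Write both endpoints as unit vectors p₁, p₂ with components (cos φ cos λ, cos φ sin λ, sin φ).
The central angle between the endpoints is δ = arccos(p₁·p₂) ≈ 1.603 rad (91.8°).
Interpolate at f = 0.24 with slerp weights a = sin((1−f)δ)/sin δ ≈ 0.939, b = sin(fδ)/sin δ ≈ 0.375.
p = a·p₁ + b·p₂ ≈ (-0.098, -0.625, 0.774); φ = arcsin(p_z) ≈ 50.75°, λ = atan2(p_y, p_x) ≈ -98.90°.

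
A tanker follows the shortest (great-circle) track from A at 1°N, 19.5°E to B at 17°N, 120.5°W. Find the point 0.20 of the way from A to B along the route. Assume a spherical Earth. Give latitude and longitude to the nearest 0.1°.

≈ 12.7°N, 5.4°W

Convert each endpoint to a unit vector on the sphere (x = cos φ cos λ, y = cos φ sin λ, z = sin φ).
The central angle between the endpoints is δ = arccos(p₁·p₂) ≈ 2.385 rad (136.7°).
Interpolate at f = 0.20 with slerp weights a = sin((1−f)δ)/sin δ ≈ 1.375, b = sin(fδ)/sin δ ≈ 0.669.
p = a·p₁ + b·p₂ ≈ (0.971, -0.092, 0.220); φ = arcsin(p_z) ≈ 12.69°, λ = atan2(p_y, p_x) ≈ -5.43°.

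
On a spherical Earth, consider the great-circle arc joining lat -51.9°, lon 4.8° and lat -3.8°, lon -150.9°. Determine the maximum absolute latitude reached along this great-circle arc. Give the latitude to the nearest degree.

The great circle lies in the plane with unit normal n̂ = (p₁ × p₂)/|p₁ × p₂|.
Here n̂_z ≈ -0.294; the vertex latitude is φ_max = arccos|n̂_z| ≈ 72.9°.
Check via Clairaut: cos φ_max = |cos φ₁| · sin C = cos(51.9°)·sin(151.5°) ≈ 0.294, again giving ≈ 72.9°.

≈ -73°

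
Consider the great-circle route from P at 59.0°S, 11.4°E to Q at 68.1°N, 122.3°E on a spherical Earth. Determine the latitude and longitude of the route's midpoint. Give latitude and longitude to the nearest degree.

Convert each endpoint to a unit vector on the sphere (x = cos φ cos λ, y = cos φ sin λ, z = sin φ).
The central angle between the endpoints is δ = arccos(p₁·p₂) ≈ 2.614 rad (149.8°).
Interpolate at f = 1/2 with slerp weights a = sin((1−f)δ)/sin δ ≈ 1.916, b = sin(fδ)/sin δ ≈ 1.916.
p = a·p₁ + b·p₂ ≈ (0.586, 0.799, 0.135); φ = arcsin(p_z) ≈ 7.78°, λ = atan2(p_y, p_x) ≈ 53.77°.

≈ 8°N, 54°E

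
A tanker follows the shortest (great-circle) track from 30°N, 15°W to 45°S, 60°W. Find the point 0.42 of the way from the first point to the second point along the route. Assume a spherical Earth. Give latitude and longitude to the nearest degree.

≈ 2°S, 32°W

Convert each endpoint to a unit vector on the sphere (x = cos φ cos λ, y = cos φ sin λ, z = sin φ).
The central angle between the endpoints is δ = arccos(p₁·p₂) ≈ 1.491 rad (85.4°).
Interpolate at f = 0.42 with slerp weights a = sin((1−f)δ)/sin δ ≈ 0.763, b = sin(fδ)/sin δ ≈ 0.588.
p = a·p₁ + b·p₂ ≈ (0.847, -0.531, -0.034); φ = arcsin(p_z) ≈ -1.95°, λ = atan2(p_y, p_x) ≈ -32.11°.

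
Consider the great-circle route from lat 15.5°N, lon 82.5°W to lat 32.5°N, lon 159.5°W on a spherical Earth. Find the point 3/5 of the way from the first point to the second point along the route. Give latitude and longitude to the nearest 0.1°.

≈ lat 31.3°N, lon 126.0°W

Convert each endpoint to a unit vector on the sphere (x = cos φ cos λ, y = cos φ sin λ, z = sin φ).
The central angle between the endpoints is δ = arccos(p₁·p₂) ≈ 1.238 rad (70.9°).
Interpolate at f = 3/5 with slerp weights a = sin((1−f)δ)/sin δ ≈ 0.503, b = sin(fδ)/sin δ ≈ 0.716.
p = a·p₁ + b·p₂ ≈ (-0.502, -0.692, 0.519); φ = arcsin(p_z) ≈ 31.26°, λ = atan2(p_y, p_x) ≈ -125.97°.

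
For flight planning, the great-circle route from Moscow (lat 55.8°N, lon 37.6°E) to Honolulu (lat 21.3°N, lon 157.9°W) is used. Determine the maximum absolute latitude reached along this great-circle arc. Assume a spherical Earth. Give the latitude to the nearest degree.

The great circle lies in the plane with unit normal n̂ = (p₁ × p₂)/|p₁ × p₂|.
Here n̂_z ≈ +0.143; the vertex latitude is φ_max = arccos|n̂_z| ≈ 81.8°.
Check via Clairaut: cos φ_max = |cos φ₁| · sin C = cos(55.8°)·sin(14.7°) ≈ 0.143, again giving ≈ 81.8°.

≈ 82°N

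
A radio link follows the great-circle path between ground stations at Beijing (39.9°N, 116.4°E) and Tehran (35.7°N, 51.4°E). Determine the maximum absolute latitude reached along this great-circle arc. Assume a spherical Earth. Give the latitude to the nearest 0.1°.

≈ 42.9°N

The great circle lies in the plane with unit normal n̂ = (p₁ × p₂)/|p₁ × p₂|.
Here n̂_z ≈ -0.733; the vertex latitude is φ_max = arccos|n̂_z| ≈ 42.9°.
Check via Clairaut: cos φ_max = |cos φ₁| · sin C = cos(39.9°)·sin(72.8°) ≈ 0.733, again giving ≈ 42.9°.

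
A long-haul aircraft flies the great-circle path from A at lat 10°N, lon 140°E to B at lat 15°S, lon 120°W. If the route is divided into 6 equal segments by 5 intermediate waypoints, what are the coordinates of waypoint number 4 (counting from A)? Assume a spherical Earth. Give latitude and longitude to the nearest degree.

≈ lat 8°S, lon 154°W

Write both endpoints as unit vectors p₁, p₂ with components (cos φ cos λ, cos φ sin λ, sin φ).
The central angle between the endpoints is δ = arccos(p₁·p₂) ≈ 1.783 rad (102.1°).
Interpolate at f = 4/6 with slerp weights a = sin((1−f)δ)/sin δ ≈ 0.573, b = sin(fδ)/sin δ ≈ 0.949.
p = a·p₁ + b·p₂ ≈ (-0.890, -0.431, -0.146); φ = arcsin(p_z) ≈ -8.41°, λ = atan2(p_y, p_x) ≈ -154.15°.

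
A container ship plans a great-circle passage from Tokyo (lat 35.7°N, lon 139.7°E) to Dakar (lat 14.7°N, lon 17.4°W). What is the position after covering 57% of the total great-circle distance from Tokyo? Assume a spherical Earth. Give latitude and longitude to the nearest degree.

≈ lat 60°N, lon 22°E

From cos δ = sin φ₁ sin φ₂ + cos φ₁ cos φ₂ cos Δλ, the central angle is δ ≈ 2.184 rad (125.1°).
Interpolate at f = 0.57 with slerp weights a = sin((1−f)δ)/sin δ ≈ 0.987, b = sin(fδ)/sin δ ≈ 1.158.
p = a·p₁ + b·p₂ ≈ (0.458, 0.183, 0.870); φ = arcsin(p_z) ≈ 60.44°, λ = atan2(p_y, p_x) ≈ 21.81°.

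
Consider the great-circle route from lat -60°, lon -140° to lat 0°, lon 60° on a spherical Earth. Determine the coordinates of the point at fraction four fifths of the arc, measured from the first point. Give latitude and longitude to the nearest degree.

Write both endpoints as unit vectors p₁, p₂ with components (cos φ cos λ, cos φ sin λ, sin φ).
The central angle between the endpoints is δ = arccos(p₁·p₂) ≈ 2.060 rad (118.0°).
Interpolate at f = 4/5 with slerp weights a = sin((1−f)δ)/sin δ ≈ 0.454, b = sin(fδ)/sin δ ≈ 1.129.
p = a·p₁ + b·p₂ ≈ (0.391, 0.832, -0.393); φ = arcsin(p_z) ≈ -23.13°, λ = atan2(p_y, p_x) ≈ 64.84°.

≈ lat -23°, lon 65°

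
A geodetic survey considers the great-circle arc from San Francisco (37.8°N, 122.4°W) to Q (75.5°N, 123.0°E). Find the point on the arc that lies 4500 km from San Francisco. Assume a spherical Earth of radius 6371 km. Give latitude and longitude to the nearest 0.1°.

≈ (73.9°N, 160.7°W)

Convert each endpoint to a unit vector on the sphere (x = cos φ cos λ, y = cos φ sin λ, z = sin φ).
The central angle between the endpoints is δ = arccos(p₁·p₂) ≈ 1.034 rad (59.3°). The total great-circle distance is δ·R ≈ 1.034 × 6371 ≈ 6590 km, so the target fraction is f = 4500/6590 ≈ 0.683.
Interpolate at f ≈ 0.683 with slerp weights a = sin((1−f)δ)/sin δ ≈ 0.375, b = sin(fδ)/sin δ ≈ 0.755.
p = a·p₁ + b·p₂ ≈ (-0.262, -0.092, 0.961); φ = arcsin(p_z) ≈ 73.90°, λ = atan2(p_y, p_x) ≈ -160.72°.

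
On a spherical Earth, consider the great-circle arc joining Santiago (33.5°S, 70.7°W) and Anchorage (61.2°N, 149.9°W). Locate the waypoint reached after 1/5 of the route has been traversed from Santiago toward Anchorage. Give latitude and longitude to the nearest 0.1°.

Convert each endpoint to a unit vector on the sphere (x = cos φ cos λ, y = cos φ sin λ, z = sin φ).
The central angle between the endpoints is δ = arccos(p₁·p₂) ≈ 1.991 rad (114.1°).
Interpolate at f = 1/5 with slerp weights a = sin((1−f)δ)/sin δ ≈ 1.095, b = sin(fδ)/sin δ ≈ 0.425.
p = a·p₁ + b·p₂ ≈ (0.125, -0.965, -0.232); φ = arcsin(p_z) ≈ -13.42°, λ = atan2(p_y, p_x) ≈ -82.63°.

≈ (13.4°S, 82.6°W)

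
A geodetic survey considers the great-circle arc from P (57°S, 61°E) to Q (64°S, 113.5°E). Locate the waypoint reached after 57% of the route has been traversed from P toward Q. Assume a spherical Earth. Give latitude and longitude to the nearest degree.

Write both endpoints as unit vectors p₁, p₂ with components (cos φ cos λ, cos φ sin λ, sin φ).
The central angle between the endpoints is δ = arccos(p₁·p₂) ≈ 0.453 rad (26.0°).
Interpolate at f = 0.57 with slerp weights a = sin((1−f)δ)/sin δ ≈ 0.442, b = sin(fδ)/sin δ ≈ 0.583.
p = a·p₁ + b·p₂ ≈ (0.015, 0.445, -0.895); φ = arcsin(p_z) ≈ -63.55°, λ = atan2(p_y, p_x) ≈ 88.10°.

≈ (64°S, 88°E)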